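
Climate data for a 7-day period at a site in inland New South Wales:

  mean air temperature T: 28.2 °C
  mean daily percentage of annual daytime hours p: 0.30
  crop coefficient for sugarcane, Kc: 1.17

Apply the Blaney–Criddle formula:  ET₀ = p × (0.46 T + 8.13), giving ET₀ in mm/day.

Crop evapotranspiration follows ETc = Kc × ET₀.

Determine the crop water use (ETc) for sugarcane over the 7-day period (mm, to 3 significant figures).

51.8 mm

ET₀ = 0.30 × (0.46 × 28.2 + 8.13) = 0.30 × 21.102 = 6.3306 mm/d
ETc = Kc × ET₀ = 1.17 × 6.3306 = 7.4068 mm/d
Over 7 days: 7.4068 × 7 = 51.848 mm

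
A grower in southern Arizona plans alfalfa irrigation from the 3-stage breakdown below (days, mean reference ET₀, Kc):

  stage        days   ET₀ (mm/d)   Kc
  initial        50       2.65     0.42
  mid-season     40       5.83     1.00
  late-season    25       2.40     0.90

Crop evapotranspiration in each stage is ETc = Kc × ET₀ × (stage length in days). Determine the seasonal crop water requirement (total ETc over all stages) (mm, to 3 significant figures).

initial: 0.42 × 2.65 × 50 = 55.65 mm
mid-season: 1.00 × 5.83 × 40 = 233.20 mm
late-season: 0.90 × 2.40 × 25 = 54.00 mm
Seasonal total = 342.85 mm

343 mm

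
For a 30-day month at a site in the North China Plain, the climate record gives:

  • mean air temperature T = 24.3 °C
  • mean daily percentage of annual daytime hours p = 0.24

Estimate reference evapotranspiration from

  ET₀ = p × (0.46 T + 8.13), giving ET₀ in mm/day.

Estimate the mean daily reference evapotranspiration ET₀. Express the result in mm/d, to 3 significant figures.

ET₀ = 0.24 × (0.46 × 24.3 + 8.13) = 0.24 × 19.308 = 4.6339 mm/d

4.63 mm/d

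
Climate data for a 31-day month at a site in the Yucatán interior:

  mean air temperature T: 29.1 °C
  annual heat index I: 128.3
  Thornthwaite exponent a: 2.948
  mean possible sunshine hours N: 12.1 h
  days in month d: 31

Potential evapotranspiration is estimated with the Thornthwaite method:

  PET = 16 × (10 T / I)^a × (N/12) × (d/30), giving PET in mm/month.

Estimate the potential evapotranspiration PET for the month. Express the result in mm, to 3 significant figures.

10T/I = 10 × 29.1 / 128.3 = 2.2681
(10T/I)^a = 2.2681^2.948 = 11.1813
Uncorrected PET = 16 × 11.1813 = 178.901 mm
Correction = (N/12)(d/30) = (12.1/12)(31/30) = 1.0419
PET = 178.901 × 1.0419 = 186.397 mm/month

186 mm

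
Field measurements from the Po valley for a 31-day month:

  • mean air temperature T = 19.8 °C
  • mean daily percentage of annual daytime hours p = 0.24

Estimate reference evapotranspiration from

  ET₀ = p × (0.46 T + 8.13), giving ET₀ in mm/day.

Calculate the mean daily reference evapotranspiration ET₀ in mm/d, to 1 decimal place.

ET₀ = 0.24 × (0.46 × 19.8 + 8.13) = 0.24 × 17.238 = 4.1371 mm/d

4.1 mm/d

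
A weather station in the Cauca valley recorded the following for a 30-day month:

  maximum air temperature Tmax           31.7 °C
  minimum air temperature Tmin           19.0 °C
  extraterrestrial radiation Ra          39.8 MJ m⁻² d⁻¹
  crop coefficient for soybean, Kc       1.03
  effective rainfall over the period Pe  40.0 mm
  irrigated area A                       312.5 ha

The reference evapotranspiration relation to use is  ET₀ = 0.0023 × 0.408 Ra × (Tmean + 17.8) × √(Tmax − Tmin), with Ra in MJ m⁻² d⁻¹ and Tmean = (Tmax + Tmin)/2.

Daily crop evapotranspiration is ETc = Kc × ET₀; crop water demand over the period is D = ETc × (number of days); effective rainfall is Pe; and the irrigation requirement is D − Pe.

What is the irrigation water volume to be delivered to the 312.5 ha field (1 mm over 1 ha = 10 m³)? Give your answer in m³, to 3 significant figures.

430000 m³

Tmean = (31.7 + 19.0)/2 = 25.35 °C
0.408 Ra = 0.408 × 39.8 = 16.2384 mm/d equivalent
ET₀ = 0.0023 × 16.2384 × (25.35 + 17.8) × √12.7 = 0.0023 × 16.2384 × 43.15 × 3.5637 = 5.7432 mm/d
ETc = Kc × ET₀ = 1.03 × 5.7432 = 5.9155 mm/d
Crop demand D = ETc × 30 d = 5.9155 × 30 = 177.465 mm
D − Pe = 177.465 − 40.0 = 137.465 mm
Volume = 137.465 mm × 312.5 ha × 10 = 429578.1 m³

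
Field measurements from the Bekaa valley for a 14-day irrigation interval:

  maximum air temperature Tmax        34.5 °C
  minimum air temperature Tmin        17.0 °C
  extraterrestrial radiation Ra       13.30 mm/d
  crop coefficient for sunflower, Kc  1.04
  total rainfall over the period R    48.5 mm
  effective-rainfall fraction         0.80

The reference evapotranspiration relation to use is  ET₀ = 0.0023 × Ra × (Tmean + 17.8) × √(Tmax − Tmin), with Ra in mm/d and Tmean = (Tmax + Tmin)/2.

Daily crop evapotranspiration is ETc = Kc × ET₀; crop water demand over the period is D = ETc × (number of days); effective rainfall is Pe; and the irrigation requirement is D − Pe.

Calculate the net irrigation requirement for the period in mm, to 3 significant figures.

42.3 mm

Tmean = (34.5 + 17.0)/2 = 25.75 °C
ET₀ = 0.0023 × 13.30 × (25.75 + 17.8) × √17.5 = 0.0023 × 13.30 × 43.55 × 4.1833 = 5.5730 mm/d
ETc = Kc × ET₀ = 1.04 × 5.5730 = 5.7959 mm/d
Crop demand D = ETc × 14 d = 5.7959 × 14 = 81.143 mm
Pe = 0.80 × 48.5 = 38.800 mm
D − Pe = 81.143 − 38.800 = 42.343 mm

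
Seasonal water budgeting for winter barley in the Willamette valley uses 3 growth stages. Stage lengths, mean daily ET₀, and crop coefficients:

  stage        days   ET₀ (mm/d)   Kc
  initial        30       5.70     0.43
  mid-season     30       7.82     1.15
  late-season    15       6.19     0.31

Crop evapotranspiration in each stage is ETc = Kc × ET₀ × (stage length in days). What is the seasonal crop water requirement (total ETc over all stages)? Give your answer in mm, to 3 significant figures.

initial: 0.43 × 5.70 × 30 = 73.53 mm
mid-season: 1.15 × 7.82 × 30 = 269.79 mm
late-season: 0.31 × 6.19 × 15 = 28.78 mm
Seasonal total = 372.10 mm

372 mm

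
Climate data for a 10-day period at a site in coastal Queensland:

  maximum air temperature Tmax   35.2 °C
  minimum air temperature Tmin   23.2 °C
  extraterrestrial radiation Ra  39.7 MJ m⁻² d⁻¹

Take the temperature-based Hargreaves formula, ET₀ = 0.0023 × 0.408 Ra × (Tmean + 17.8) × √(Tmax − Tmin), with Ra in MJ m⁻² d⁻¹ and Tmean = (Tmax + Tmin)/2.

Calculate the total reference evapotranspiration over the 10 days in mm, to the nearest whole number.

61 mm

Tmean = (35.2 + 23.2)/2 = 29.20 °C
0.408 Ra = 0.408 × 39.7 = 16.1976 mm/d equivalent
ET₀ = 0.0023 × 16.1976 × (29.20 + 17.8) × √12.0 = 0.0023 × 16.1976 × 47.00 × 3.4641 = 6.0655 mm/d
Over 10 days: 6.0655 × 10 = 60.655 mm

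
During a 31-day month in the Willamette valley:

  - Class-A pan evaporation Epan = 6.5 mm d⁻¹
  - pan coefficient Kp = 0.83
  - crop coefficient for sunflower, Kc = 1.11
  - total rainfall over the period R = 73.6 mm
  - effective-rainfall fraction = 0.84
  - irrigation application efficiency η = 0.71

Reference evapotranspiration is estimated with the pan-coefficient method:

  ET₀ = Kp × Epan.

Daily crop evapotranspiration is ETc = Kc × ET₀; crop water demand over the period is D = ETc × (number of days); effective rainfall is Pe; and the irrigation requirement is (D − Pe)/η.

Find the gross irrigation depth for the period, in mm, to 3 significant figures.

ET₀ = 0.83 × 6.5 = 5.3950 mm/d
ETc = Kc × ET₀ = 1.11 × 5.3950 = 5.9885 mm/d
Crop demand D = ETc × 31 d = 5.9885 × 31 = 185.644 mm
Pe = 0.84 × 73.6 = 61.824 mm
D − Pe = 185.644 − 61.824 = 123.820 mm
Gross irrigation = 123.820 / 0.71 = 174.394 mm

174 mm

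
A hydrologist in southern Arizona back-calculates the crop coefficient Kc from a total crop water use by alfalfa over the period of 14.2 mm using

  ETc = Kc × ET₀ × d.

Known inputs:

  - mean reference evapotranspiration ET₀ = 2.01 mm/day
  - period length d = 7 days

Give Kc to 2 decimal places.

ETc = Kc × ET₀ × d  ⇒  Kc = ETc / (ET₀ × d)
Kc = 14.2 / (2.01 × 7) = 14.2 / 14.07 = 1.0092

1.01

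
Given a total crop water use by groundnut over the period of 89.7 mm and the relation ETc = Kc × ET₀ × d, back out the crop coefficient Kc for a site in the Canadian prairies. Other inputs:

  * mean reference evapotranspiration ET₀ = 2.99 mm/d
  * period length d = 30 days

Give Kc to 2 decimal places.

1.00

ETc = Kc × ET₀ × d  ⇒  Kc = ETc / (ET₀ × d)
Kc = 89.7 / (2.99 × 30) = 89.7 / 89.70 = 1.0000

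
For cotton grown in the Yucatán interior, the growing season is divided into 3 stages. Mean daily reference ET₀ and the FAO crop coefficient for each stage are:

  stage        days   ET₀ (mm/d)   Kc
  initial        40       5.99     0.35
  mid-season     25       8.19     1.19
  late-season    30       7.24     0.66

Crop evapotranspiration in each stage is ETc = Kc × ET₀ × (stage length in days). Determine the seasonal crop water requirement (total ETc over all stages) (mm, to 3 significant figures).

initial: 0.35 × 5.99 × 40 = 83.86 mm
mid-season: 1.19 × 8.19 × 25 = 243.65 mm
late-season: 0.66 × 7.24 × 30 = 143.35 mm
Seasonal total = 470.86 mm

471 mm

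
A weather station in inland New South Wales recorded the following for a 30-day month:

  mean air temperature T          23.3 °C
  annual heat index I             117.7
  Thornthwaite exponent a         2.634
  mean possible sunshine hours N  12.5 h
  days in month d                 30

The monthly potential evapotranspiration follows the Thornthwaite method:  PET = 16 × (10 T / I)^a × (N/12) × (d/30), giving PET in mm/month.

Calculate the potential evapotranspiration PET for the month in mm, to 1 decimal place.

10T/I = 10 × 23.3 / 117.7 = 1.9796
(10T/I)^a = 1.9796^2.634 = 6.0421
Uncorrected PET = 16 × 6.0421 = 96.674 mm
Correction = (N/12)(d/30) = (12.5/12)(30/30) = 1.0417
PET = 96.674 × 1.0417 = 100.705 mm/month

100.7 mm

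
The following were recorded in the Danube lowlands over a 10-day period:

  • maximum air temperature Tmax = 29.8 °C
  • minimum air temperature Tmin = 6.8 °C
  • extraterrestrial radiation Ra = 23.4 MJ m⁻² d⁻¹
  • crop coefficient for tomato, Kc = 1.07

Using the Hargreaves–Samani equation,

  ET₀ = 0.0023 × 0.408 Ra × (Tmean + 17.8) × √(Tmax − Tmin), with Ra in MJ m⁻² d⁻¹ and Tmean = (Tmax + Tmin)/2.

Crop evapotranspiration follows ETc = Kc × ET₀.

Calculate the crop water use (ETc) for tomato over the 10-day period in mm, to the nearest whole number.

Tmean = (29.8 + 6.8)/2 = 18.30 °C
0.408 Ra = 0.408 × 23.4 = 9.5472 mm/d equivalent
ET₀ = 0.0023 × 9.5472 × (18.30 + 17.8) × √23.0 = 0.0023 × 9.5472 × 36.10 × 4.7958 = 3.8016 mm/d
ETc = Kc × ET₀ = 1.07 × 3.8016 = 4.0677 mm/d
Over 10 days: 4.0677 × 10 = 40.677 mm

41 mm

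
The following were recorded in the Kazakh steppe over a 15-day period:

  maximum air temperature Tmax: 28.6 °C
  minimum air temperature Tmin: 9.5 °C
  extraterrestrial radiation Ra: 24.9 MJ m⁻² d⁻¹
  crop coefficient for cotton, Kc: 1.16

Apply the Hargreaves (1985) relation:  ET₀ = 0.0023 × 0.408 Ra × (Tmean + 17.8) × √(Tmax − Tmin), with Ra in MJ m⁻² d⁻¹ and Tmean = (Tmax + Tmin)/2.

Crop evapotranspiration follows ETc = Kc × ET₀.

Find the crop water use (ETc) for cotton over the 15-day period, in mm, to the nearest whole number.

65 mm

Tmean = (28.6 + 9.5)/2 = 19.05 °C
0.408 Ra = 0.408 × 24.9 = 10.1592 mm/d equivalent
ET₀ = 0.0023 × 10.1592 × (19.05 + 17.8) × √19.1 = 0.0023 × 10.1592 × 36.85 × 4.3704 = 3.7631 mm/d
ETc = Kc × ET₀ = 1.16 × 3.7631 = 4.3652 mm/d
Over 15 days: 4.3652 × 15 = 65.478 mm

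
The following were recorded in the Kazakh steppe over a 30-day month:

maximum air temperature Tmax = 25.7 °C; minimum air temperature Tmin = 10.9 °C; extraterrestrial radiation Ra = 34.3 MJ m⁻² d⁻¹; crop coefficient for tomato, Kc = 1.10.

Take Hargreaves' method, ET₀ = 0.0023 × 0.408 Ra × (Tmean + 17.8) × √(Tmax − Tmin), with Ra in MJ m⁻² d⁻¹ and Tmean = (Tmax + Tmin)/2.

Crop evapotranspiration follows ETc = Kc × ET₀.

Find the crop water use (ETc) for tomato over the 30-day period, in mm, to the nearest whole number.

Tmean = (25.7 + 10.9)/2 = 18.30 °C
0.408 Ra = 0.408 × 34.3 = 13.9944 mm/d equivalent
ET₀ = 0.0023 × 13.9944 × (18.30 + 17.8) × √14.8 = 0.0023 × 13.9944 × 36.10 × 3.8471 = 4.4702 mm/d
ETc = Kc × ET₀ = 1.10 × 4.4702 = 4.9172 mm/d
Over 30 days: 4.9172 × 30 = 147.516 mm

148 mm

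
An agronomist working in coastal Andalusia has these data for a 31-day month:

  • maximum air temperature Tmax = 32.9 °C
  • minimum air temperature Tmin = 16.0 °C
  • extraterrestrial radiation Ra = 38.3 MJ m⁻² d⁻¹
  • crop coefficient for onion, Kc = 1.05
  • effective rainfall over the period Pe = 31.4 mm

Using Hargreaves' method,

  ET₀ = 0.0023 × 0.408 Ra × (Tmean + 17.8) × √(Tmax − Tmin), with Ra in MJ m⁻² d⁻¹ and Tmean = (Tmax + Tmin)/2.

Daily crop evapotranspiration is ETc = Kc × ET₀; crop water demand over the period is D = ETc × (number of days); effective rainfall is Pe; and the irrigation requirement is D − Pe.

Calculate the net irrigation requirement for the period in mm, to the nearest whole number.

Tmean = (32.9 + 16.0)/2 = 24.45 °C
0.408 Ra = 0.408 × 38.3 = 15.6264 mm/d equivalent
ET₀ = 0.0023 × 15.6264 × (24.45 + 17.8) × √16.9 = 0.0023 × 15.6264 × 42.25 × 4.1110 = 6.2425 mm/d
ETc = Kc × ET₀ = 1.05 × 6.2425 = 6.5546 mm/d
Crop demand D = ETc × 31 d = 6.5546 × 31 = 203.193 mm
D − Pe = 203.193 − 31.4 = 171.793 mm

172 mm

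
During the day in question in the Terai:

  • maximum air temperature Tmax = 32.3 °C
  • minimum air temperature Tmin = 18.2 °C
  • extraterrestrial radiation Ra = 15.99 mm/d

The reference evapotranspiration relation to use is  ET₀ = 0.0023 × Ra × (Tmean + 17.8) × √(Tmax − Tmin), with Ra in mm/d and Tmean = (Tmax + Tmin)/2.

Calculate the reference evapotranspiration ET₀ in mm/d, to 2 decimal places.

5.95 mm/d

Tmean = (32.3 + 18.2)/2 = 25.25 °C
ET₀ = 0.0023 × 15.99 × (25.25 + 17.8) × √14.1 = 0.0023 × 15.99 × 43.05 × 3.7550 = 5.9451 mm/d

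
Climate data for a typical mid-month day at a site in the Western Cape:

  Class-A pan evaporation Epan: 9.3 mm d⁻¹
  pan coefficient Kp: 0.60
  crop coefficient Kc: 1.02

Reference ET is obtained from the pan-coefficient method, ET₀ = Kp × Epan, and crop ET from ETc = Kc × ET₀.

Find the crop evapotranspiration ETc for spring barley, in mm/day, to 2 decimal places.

ET₀ = 0.60 × 9.3 = 5.5800 mm/d
ETc = Kc × ET₀ = 1.02 × 5.5800 = 5.6916 mm/d

5.69 mm/day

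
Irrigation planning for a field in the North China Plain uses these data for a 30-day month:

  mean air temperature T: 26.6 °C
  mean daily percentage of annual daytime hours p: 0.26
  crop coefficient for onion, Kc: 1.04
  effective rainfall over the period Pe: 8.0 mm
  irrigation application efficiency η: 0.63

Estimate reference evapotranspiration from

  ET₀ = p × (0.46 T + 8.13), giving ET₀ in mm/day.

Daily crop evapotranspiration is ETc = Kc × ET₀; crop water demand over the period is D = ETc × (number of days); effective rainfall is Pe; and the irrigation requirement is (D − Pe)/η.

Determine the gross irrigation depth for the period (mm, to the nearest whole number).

250 mm

ET₀ = 0.26 × (0.46 × 26.6 + 8.13) = 0.26 × 20.366 = 5.2952 mm/d
ETc = Kc × ET₀ = 1.04 × 5.2952 = 5.5070 mm/d
Crop demand D = ETc × 30 d = 5.5070 × 30 = 165.210 mm
D − Pe = 165.210 − 8.0 = 157.210 mm
Gross irrigation = 157.210 / 0.63 = 249.540 mm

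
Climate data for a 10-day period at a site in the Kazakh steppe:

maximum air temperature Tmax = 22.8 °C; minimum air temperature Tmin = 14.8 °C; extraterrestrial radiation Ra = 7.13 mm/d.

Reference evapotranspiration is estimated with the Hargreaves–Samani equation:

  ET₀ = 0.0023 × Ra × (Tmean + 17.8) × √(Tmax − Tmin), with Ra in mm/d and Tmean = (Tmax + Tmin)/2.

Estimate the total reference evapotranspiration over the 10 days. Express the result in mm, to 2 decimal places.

16.98 mm

Tmean = (22.8 + 14.8)/2 = 18.80 °C
ET₀ = 0.0023 × 7.13 × (18.80 + 17.8) × √8.0 = 0.0023 × 7.13 × 36.60 × 2.8284 = 1.6976 mm/d
Over 10 days: 1.6976 × 10 = 16.976 mm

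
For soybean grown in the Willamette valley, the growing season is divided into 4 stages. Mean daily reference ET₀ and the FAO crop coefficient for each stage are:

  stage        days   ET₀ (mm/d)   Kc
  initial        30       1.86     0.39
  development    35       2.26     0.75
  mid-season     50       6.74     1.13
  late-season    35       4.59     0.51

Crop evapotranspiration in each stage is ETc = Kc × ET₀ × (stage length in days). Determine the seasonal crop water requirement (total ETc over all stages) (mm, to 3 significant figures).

initial: 0.39 × 1.86 × 30 = 21.76 mm
development: 0.75 × 2.26 × 35 = 59.33 mm
mid-season: 1.13 × 6.74 × 50 = 380.81 mm
late-season: 0.51 × 4.59 × 35 = 81.93 mm
Seasonal total = 543.83 mm

544 mm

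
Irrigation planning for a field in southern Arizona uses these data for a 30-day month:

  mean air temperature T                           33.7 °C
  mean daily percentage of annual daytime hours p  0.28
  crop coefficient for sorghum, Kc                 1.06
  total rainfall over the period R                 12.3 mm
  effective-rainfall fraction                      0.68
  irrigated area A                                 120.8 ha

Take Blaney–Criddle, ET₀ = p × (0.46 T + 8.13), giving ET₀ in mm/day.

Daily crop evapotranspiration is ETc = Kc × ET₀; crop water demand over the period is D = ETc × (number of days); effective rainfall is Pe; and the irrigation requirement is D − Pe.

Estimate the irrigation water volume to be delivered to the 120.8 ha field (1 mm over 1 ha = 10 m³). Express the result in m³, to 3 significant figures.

ET₀ = 0.28 × (0.46 × 33.7 + 8.13) = 0.28 × 23.632 = 6.6170 mm/d
ETc = Kc × ET₀ = 1.06 × 6.6170 = 7.0140 mm/d
Crop demand D = ETc × 30 d = 7.0140 × 30 = 210.420 mm
Pe = 0.68 × 12.3 = 8.364 mm
D − Pe = 210.420 − 8.364 = 202.056 mm
Volume = 202.056 mm × 120.8 ha × 10 = 244083.6 m³

244000 m³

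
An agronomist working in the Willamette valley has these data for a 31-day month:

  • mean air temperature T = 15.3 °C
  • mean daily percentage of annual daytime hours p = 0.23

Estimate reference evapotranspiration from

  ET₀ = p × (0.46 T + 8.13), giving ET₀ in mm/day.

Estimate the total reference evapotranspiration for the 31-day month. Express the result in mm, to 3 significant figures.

ET₀ = 0.23 × (0.46 × 15.3 + 8.13) = 0.23 × 15.168 = 3.4886 mm/d
Monthly total = 3.4886 × 31 = 108.147 mm

108 mm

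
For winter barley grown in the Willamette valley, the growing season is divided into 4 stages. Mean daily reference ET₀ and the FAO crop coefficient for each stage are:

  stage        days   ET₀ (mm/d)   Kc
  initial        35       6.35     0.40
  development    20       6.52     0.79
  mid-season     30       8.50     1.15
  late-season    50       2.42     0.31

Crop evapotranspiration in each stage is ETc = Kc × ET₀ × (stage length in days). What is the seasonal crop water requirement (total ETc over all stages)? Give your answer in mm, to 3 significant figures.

initial: 0.40 × 6.35 × 35 = 88.90 mm
development: 0.79 × 6.52 × 20 = 103.02 mm
mid-season: 1.15 × 8.50 × 30 = 293.25 mm
late-season: 0.31 × 2.42 × 50 = 37.51 mm
Seasonal total = 522.68 mm

523 mm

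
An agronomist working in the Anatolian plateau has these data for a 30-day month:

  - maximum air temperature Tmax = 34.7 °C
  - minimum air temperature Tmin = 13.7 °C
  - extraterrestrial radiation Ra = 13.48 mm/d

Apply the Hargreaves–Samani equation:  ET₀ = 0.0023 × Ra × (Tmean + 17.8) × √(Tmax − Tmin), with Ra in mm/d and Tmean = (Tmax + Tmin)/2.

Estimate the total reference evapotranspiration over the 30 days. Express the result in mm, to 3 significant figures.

179 mm

Tmean = (34.7 + 13.7)/2 = 24.20 °C
ET₀ = 0.0023 × 13.48 × (24.20 + 17.8) × √21.0 = 0.0023 × 13.48 × 42.00 × 4.5826 = 5.9673 mm/d
Over 30 days: 5.9673 × 30 = 179.019 mm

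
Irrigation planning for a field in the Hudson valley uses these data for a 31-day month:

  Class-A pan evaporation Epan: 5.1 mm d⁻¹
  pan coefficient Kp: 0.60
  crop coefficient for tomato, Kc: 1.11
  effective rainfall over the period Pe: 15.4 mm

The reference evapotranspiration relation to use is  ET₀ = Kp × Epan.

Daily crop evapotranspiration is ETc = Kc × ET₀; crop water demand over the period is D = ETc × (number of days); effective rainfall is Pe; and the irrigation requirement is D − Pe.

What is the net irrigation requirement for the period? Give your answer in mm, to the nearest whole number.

90 mm

ET₀ = 0.60 × 5.1 = 3.0600 mm/d
ETc = Kc × ET₀ = 1.11 × 3.0600 = 3.3966 mm/d
Crop demand D = ETc × 31 d = 3.3966 × 31 = 105.295 mm
D − Pe = 105.295 − 15.4 = 89.895 mm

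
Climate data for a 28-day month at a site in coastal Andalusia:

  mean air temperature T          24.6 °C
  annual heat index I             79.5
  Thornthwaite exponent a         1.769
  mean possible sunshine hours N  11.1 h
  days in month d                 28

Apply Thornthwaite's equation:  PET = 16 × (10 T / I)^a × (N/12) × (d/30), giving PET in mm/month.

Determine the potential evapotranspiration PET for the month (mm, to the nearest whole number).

10T/I = 10 × 24.6 / 79.5 = 3.0943
(10T/I)^a = 3.0943^1.769 = 7.3757
Uncorrected PET = 16 × 7.3757 = 118.011 mm
Correction = (N/12)(d/30) = (11.1/12)(28/30) = 0.8633
PET = 118.011 × 0.8633 = 101.879 mm/month

102 mm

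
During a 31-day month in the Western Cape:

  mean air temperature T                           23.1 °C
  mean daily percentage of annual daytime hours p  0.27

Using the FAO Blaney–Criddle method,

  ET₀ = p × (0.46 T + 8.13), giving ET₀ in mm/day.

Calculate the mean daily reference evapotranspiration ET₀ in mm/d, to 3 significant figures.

5.06 mm/d

ET₀ = 0.27 × (0.46 × 23.1 + 8.13) = 0.27 × 18.756 = 5.0641 mm/d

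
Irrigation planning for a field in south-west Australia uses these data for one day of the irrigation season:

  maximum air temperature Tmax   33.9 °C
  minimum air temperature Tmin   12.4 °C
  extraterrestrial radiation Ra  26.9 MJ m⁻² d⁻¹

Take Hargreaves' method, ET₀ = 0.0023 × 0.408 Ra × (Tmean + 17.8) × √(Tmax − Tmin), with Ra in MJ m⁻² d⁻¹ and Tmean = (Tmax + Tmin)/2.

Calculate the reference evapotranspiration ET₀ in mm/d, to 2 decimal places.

4.79 mm/d

Tmean = (33.9 + 12.4)/2 = 23.15 °C
0.408 Ra = 0.408 × 26.9 = 10.9752 mm/d equivalent
ET₀ = 0.0023 × 10.9752 × (23.15 + 17.8) × √21.5 = 0.0023 × 10.9752 × 40.95 × 4.6368 = 4.7931 mm/d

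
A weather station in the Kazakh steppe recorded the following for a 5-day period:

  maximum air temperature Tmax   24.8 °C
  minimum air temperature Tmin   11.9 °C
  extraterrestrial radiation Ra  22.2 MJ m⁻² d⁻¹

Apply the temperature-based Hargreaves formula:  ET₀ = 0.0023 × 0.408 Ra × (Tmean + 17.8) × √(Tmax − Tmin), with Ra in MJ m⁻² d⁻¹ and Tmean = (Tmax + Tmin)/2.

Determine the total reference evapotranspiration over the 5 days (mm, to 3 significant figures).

13.5 mm

Tmean = (24.8 + 11.9)/2 = 18.35 °C
0.408 Ra = 0.408 × 22.2 = 9.0576 mm/d equivalent
ET₀ = 0.0023 × 9.0576 × (18.35 + 17.8) × √12.9 = 0.0023 × 9.0576 × 36.15 × 3.5917 = 2.7049 mm/d
Over 5 days: 2.7049 × 5 = 13.525 mm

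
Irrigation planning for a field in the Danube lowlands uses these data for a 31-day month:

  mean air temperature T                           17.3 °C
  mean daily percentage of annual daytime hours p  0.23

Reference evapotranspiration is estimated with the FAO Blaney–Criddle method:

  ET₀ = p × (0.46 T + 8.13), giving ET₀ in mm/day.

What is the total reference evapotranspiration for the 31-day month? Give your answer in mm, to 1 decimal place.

ET₀ = 0.23 × (0.46 × 17.3 + 8.13) = 0.23 × 16.088 = 3.7002 mm/d
Monthly total = 3.7002 × 31 = 114.706 mm

114.7 mm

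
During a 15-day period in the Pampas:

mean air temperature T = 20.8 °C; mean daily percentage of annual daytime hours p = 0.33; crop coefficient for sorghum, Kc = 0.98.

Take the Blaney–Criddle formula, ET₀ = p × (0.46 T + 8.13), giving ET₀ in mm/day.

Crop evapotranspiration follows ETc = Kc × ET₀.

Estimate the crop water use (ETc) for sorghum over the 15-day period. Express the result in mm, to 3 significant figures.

ET₀ = 0.33 × (0.46 × 20.8 + 8.13) = 0.33 × 17.698 = 5.8403 mm/d
ETc = Kc × ET₀ = 0.98 × 5.8403 = 5.7235 mm/d
Over 15 days: 5.7235 × 15 = 85.853 mm

85.9 mm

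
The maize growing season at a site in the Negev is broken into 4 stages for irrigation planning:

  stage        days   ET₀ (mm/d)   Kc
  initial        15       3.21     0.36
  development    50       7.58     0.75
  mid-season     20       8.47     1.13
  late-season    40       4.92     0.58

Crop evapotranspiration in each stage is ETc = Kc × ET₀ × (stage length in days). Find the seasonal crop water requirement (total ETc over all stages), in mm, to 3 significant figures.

initial: 0.36 × 3.21 × 15 = 17.33 mm
development: 0.75 × 7.58 × 50 = 284.25 mm
mid-season: 1.13 × 8.47 × 20 = 191.42 mm
late-season: 0.58 × 4.92 × 40 = 114.14 mm
Seasonal total = 607.14 mm

607 mm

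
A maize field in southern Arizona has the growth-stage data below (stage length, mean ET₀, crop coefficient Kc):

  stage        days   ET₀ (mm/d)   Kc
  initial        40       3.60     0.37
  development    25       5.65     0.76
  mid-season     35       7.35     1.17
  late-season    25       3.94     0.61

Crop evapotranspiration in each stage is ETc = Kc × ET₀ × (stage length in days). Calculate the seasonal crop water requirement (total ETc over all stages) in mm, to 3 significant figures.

initial: 0.37 × 3.60 × 40 = 53.28 mm
development: 0.76 × 5.65 × 25 = 107.35 mm
mid-season: 1.17 × 7.35 × 35 = 300.98 mm
late-season: 0.61 × 3.94 × 25 = 60.09 mm
Seasonal total = 521.70 mm

522 mm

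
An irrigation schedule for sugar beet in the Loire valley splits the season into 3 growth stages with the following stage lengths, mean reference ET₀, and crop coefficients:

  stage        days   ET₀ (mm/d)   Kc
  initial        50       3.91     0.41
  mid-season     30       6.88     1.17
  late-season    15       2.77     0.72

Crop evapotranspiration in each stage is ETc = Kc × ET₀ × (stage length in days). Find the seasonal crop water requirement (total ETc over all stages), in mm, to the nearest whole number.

352 mm

initial: 0.41 × 3.91 × 50 = 80.16 mm
mid-season: 1.17 × 6.88 × 30 = 241.49 mm
late-season: 0.72 × 2.77 × 15 = 29.92 mm
Seasonal total = 351.57 mm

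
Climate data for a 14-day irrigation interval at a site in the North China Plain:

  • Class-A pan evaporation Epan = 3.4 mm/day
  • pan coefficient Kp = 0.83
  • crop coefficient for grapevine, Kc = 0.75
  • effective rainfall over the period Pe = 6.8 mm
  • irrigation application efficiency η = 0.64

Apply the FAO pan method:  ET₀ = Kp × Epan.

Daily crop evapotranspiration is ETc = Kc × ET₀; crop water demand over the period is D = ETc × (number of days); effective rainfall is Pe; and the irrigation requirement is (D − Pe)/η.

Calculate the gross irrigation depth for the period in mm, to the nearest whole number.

ET₀ = 0.83 × 3.4 = 2.8220 mm/d
ETc = Kc × ET₀ = 0.75 × 2.8220 = 2.1165 mm/d
Crop demand D = ETc × 14 d = 2.1165 × 14 = 29.631 mm
D − Pe = 29.631 − 6.8 = 22.831 mm
Gross irrigation = 22.831 / 0.64 = 35.673 mm

36 mm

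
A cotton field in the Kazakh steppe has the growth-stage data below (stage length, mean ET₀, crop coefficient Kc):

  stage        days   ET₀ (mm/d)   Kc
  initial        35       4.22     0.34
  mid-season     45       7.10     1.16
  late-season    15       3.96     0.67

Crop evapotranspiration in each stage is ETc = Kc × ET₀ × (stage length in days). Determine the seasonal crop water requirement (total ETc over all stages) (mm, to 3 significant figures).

461 mm

initial: 0.34 × 4.22 × 35 = 50.22 mm
mid-season: 1.16 × 7.10 × 45 = 370.62 mm
late-season: 0.67 × 3.96 × 15 = 39.80 mm
Seasonal total = 460.64 mm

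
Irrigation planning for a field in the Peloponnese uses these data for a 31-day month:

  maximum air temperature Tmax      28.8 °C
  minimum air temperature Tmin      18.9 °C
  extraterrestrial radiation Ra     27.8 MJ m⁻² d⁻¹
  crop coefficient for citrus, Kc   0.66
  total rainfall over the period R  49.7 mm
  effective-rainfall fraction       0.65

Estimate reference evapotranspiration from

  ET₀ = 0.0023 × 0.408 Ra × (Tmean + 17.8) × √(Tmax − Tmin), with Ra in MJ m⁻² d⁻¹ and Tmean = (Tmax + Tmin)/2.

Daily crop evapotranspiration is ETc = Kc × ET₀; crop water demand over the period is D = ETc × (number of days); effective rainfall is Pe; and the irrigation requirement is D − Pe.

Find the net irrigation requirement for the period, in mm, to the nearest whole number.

38 mm

Tmean = (28.8 + 18.9)/2 = 23.85 °C
0.408 Ra = 0.408 × 27.8 = 11.3424 mm/d equivalent
ET₀ = 0.0023 × 11.3424 × (23.85 + 17.8) × √9.9 = 0.0023 × 11.3424 × 41.65 × 3.1464 = 3.4187 mm/d
ETc = Kc × ET₀ = 0.66 × 3.4187 = 2.2563 mm/d
Crop demand D = ETc × 31 d = 2.2563 × 31 = 69.945 mm
Pe = 0.65 × 49.7 = 32.305 mm
D − Pe = 69.945 − 32.305 = 37.640 mm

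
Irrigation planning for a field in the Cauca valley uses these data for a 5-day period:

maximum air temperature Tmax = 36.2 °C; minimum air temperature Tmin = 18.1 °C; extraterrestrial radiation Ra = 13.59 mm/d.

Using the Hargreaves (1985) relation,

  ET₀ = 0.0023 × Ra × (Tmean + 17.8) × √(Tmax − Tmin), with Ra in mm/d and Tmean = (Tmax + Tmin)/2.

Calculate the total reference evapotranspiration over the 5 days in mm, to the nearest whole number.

30 mm

Tmean = (36.2 + 18.1)/2 = 27.15 °C
ET₀ = 0.0023 × 13.59 × (27.15 + 17.8) × √18.1 = 0.0023 × 13.59 × 44.95 × 4.2544 = 5.9774 mm/d
Over 5 days: 5.9774 × 5 = 29.887 mm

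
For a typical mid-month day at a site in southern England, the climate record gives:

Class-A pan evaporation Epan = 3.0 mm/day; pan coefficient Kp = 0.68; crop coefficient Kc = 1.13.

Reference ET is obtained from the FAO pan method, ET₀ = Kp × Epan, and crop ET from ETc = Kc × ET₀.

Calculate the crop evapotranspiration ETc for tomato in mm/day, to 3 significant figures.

2.31 mm/day

ET₀ = 0.68 × 3.0 = 2.0400 mm/d
ETc = Kc × ET₀ = 1.13 × 2.0400 = 2.3052 mm/d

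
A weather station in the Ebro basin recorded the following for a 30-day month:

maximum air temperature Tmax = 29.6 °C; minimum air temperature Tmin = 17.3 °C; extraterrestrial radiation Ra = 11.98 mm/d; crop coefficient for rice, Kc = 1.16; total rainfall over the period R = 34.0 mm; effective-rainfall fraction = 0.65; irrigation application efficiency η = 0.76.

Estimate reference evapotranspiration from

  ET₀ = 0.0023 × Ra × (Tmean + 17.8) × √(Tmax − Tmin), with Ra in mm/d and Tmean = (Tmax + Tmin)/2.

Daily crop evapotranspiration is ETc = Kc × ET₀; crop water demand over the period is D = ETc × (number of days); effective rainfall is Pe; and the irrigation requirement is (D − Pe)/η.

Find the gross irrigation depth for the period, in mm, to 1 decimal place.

153.4 mm

Tmean = (29.6 + 17.3)/2 = 23.45 °C
ET₀ = 0.0023 × 11.98 × (23.45 + 17.8) × √12.3 = 0.0023 × 11.98 × 41.25 × 3.5071 = 3.9862 mm/d
ETc = Kc × ET₀ = 1.16 × 3.9862 = 4.6240 mm/d
Crop demand D = ETc × 30 d = 4.6240 × 30 = 138.720 mm
Pe = 0.65 × 34.0 = 22.100 mm
D − Pe = 138.720 − 22.100 = 116.620 mm
Gross irrigation = 116.620 / 0.76 = 153.447 mm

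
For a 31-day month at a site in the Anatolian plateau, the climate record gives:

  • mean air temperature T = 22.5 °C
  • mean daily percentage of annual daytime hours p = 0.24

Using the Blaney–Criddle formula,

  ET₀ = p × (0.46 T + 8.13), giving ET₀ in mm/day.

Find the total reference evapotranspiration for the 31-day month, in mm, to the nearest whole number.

137 mm

ET₀ = 0.24 × (0.46 × 22.5 + 8.13) = 0.24 × 18.480 = 4.4352 mm/d
Monthly total = 4.4352 × 31 = 137.491 mm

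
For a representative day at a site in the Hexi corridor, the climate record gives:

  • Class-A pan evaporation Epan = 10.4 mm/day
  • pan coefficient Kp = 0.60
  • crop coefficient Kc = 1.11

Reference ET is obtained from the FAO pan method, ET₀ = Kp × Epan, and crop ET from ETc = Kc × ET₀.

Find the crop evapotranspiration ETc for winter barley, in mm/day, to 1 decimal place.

6.9 mm/day

ET₀ = 0.60 × 10.4 = 6.2400 mm/d
ETc = Kc × ET₀ = 1.11 × 6.2400 = 6.9264 mm/d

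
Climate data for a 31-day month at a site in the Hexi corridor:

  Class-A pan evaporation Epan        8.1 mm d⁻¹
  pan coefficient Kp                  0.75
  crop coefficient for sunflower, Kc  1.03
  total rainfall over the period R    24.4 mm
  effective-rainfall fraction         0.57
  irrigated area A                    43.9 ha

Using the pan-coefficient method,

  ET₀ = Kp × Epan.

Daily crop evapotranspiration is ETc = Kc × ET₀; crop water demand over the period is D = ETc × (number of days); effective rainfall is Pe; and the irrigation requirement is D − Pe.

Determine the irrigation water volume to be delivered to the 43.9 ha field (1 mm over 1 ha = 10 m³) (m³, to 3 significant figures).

79000 m³

ET₀ = 0.75 × 8.1 = 6.0750 mm/d
ETc = Kc × ET₀ = 1.03 × 6.0750 = 6.2573 mm/d
Crop demand D = ETc × 31 d = 6.2573 × 31 = 193.976 mm
Pe = 0.57 × 24.4 = 13.908 mm
D − Pe = 193.976 − 13.908 = 180.068 mm
Volume = 180.068 mm × 43.9 ha × 10 = 79049.9 m³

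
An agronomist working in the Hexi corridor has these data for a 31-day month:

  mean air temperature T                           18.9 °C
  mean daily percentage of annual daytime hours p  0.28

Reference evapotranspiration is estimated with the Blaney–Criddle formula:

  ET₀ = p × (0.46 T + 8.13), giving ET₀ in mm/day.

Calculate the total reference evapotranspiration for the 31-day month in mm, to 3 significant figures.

146 mm

ET₀ = 0.28 × (0.46 × 18.9 + 8.13) = 0.28 × 16.824 = 4.7107 mm/d
Monthly total = 4.7107 × 31 = 146.032 mm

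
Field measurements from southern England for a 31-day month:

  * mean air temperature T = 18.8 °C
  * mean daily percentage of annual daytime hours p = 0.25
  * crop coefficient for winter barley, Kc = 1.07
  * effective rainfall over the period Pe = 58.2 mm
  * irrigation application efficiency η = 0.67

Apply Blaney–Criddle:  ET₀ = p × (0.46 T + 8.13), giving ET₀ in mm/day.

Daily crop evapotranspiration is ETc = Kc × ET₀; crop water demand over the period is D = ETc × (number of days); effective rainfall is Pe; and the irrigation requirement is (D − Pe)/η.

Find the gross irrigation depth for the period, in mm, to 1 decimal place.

120.8 mm

ET₀ = 0.25 × (0.46 × 18.8 + 8.13) = 0.25 × 16.778 = 4.1945 mm/d
ETc = Kc × ET₀ = 1.07 × 4.1945 = 4.4881 mm/d
Crop demand D = ETc × 31 d = 4.4881 × 31 = 139.131 mm
D − Pe = 139.131 − 58.2 = 80.931 mm
Gross irrigation = 80.931 / 0.67 = 120.793 mm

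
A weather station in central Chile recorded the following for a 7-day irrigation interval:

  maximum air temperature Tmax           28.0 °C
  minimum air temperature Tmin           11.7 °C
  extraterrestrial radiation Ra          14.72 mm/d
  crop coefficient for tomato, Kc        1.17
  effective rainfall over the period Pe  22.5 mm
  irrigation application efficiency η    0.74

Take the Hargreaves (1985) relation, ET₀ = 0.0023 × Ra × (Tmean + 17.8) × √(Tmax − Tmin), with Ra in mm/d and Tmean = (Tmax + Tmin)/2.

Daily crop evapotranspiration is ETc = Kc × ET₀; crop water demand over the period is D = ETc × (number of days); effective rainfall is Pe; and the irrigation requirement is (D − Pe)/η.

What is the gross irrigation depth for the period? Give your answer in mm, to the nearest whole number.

27 mm

Tmean = (28.0 + 11.7)/2 = 19.85 °C
ET₀ = 0.0023 × 14.72 × (19.85 + 17.8) × √16.3 = 0.0023 × 14.72 × 37.65 × 4.0373 = 5.1463 mm/d
ETc = Kc × ET₀ = 1.17 × 5.1463 = 6.0212 mm/d
Crop demand D = ETc × 7 d = 6.0212 × 7 = 42.148 mm
D − Pe = 42.148 − 22.5 = 19.648 mm
Gross irrigation = 19.648 / 0.74 = 26.551 mm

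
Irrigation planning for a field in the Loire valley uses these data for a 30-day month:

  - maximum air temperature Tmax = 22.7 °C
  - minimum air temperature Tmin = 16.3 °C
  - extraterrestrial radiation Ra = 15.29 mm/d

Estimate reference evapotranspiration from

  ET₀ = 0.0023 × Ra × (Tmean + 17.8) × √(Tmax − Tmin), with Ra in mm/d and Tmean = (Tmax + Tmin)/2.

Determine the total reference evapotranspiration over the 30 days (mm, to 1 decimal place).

Tmean = (22.7 + 16.3)/2 = 19.50 °C
ET₀ = 0.0023 × 15.29 × (19.50 + 17.8) × √6.4 = 0.0023 × 15.29 × 37.30 × 2.5298 = 3.3184 mm/d
Over 30 days: 3.3184 × 30 = 99.552 mm

99.6 mm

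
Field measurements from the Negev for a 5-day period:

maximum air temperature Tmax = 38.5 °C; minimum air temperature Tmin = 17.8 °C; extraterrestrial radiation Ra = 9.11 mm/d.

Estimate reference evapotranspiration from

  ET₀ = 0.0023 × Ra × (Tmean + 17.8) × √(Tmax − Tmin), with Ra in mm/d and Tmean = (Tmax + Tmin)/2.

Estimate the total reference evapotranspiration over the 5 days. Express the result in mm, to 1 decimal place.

21.9 mm

Tmean = (38.5 + 17.8)/2 = 28.15 °C
ET₀ = 0.0023 × 9.11 × (28.15 + 17.8) × √20.7 = 0.0023 × 9.11 × 45.95 × 4.5497 = 4.3804 mm/d
Over 5 days: 4.3804 × 5 = 21.902 mm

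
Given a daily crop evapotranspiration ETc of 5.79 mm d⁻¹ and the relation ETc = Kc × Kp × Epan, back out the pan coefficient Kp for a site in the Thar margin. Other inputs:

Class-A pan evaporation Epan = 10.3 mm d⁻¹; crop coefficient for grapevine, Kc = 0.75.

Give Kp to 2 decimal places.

0.75

ETc = Kc × Kp × Epan  ⇒  Kp = ETc / (Kc × Epan)
Kp = 5.79 / (0.75 × 10.3) = 5.79 / 7.725 = 0.7495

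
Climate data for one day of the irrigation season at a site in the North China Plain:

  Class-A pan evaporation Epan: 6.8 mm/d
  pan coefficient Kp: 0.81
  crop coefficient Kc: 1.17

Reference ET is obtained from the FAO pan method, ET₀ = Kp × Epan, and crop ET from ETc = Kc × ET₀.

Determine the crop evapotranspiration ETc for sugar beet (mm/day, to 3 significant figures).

ET₀ = 0.81 × 6.8 = 5.5080 mm/d
ETc = Kc × ET₀ = 1.17 × 5.5080 = 6.4444 mm/d

6.44 mm/day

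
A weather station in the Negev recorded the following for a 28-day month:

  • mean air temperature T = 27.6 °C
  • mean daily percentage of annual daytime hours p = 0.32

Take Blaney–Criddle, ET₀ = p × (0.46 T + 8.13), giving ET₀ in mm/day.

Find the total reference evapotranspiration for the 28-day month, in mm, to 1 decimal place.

ET₀ = 0.32 × (0.46 × 27.6 + 8.13) = 0.32 × 20.826 = 6.6643 mm/d
Monthly total = 6.6643 × 28 = 186.600 mm

186.6 mm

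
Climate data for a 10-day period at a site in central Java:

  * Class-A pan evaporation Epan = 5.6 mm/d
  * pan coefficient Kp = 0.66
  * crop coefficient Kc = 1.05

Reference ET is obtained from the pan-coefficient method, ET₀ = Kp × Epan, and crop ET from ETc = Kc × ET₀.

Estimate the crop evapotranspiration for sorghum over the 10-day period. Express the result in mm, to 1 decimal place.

ET₀ = 0.66 × 5.6 = 3.6960 mm/d
ETc = Kc × ET₀ = 1.05 × 3.6960 = 3.8808 mm/d
Over 10 days: 3.8808 × 10 = 38.808 mm

38.8 mm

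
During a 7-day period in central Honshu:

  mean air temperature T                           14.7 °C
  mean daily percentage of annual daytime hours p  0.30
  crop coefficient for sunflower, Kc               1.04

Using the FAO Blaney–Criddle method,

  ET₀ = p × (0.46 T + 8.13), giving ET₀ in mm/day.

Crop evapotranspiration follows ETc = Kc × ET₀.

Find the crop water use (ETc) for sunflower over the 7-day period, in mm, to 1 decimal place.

32.5 mm

ET₀ = 0.30 × (0.46 × 14.7 + 8.13) = 0.30 × 14.892 = 4.4676 mm/d
ETc = Kc × ET₀ = 1.04 × 4.4676 = 4.6463 mm/d
Over 7 days: 4.6463 × 7 = 32.524 mm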